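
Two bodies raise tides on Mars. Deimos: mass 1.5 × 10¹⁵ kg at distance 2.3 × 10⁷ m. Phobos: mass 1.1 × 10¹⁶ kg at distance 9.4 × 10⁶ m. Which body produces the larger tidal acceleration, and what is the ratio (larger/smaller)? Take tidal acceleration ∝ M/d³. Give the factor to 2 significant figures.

The tide-raising term goes as M/d³ (the gradient of a 1/d² field).
Deimos: (1.5 × 10¹⁵) / (2.3 × 10⁷)³ = 1.233 × 10⁻⁷
Phobos: (1.1 × 10¹⁶) / (9.4 × 10⁶)³ = 1.324 × 10⁻⁵
Ratio (larger/smaller) = 110

Phobos, by a factor of ≈ 110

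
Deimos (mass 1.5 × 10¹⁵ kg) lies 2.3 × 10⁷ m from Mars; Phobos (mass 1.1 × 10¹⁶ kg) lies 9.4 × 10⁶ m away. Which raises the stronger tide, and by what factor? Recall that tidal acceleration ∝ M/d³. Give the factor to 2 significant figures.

Phobos, by a factor of ≈ 110

The tide-raising term goes as M/d³ (the gradient of a 1/d² field).
Deimos: (1.5 × 10¹⁵) / (2.3 × 10⁷)³ = 1.233 × 10⁻⁷
Phobos: (1.1 × 10¹⁶) / (9.4 × 10⁶)³ = 1.324 × 10⁻⁵
Ratio (larger/smaller) = 110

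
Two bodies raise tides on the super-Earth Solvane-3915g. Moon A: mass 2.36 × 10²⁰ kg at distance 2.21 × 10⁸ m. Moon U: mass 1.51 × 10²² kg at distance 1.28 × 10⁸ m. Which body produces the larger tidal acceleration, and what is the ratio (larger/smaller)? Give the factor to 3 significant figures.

Moon U, by a factor of ≈ 329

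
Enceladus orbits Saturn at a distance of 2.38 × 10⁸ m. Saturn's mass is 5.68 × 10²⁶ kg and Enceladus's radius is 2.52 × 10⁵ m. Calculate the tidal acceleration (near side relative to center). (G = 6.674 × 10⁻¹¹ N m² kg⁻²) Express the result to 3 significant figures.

Since r ≪ d, expand the inverse-square field across one radius to get the leading 2GMr/d³ term.
a_tidal = 2GMr/d³
        = 2 × (6.674 × 10⁻¹¹) × (5.68 × 10²⁶) × (2.52 × 10⁵) / (2.38 × 10⁸)³
        = 1.42 × 10⁻³ m/s²

1.42 × 10⁻³ m/s²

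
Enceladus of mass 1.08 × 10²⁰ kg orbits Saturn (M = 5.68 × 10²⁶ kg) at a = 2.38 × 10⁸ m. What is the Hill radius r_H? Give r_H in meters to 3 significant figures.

9.49 × 10⁵ m

r_H ≈ a (m/3M)^(1/3)
    = (2.38 × 10⁸) × (1.08 × 10²⁰ / (3 × 5.68 × 10²⁶))^(1/3)
    = 9.49 × 10⁵ m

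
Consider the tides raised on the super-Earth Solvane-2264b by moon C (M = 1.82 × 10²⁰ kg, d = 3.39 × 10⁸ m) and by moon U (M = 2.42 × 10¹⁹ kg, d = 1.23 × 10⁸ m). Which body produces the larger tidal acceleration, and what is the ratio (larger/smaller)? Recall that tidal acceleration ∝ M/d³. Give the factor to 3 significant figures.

Moon U, by a factor of ≈ 2.78

Compare M/d³ for the two perturbers:
Moon C: (1.82 × 10²⁰) / (3.39 × 10⁸)³ = 4.672 × 10⁻⁶
Moon U: (2.42 × 10¹⁹) / (1.23 × 10⁸)³ = 1.300 × 10⁻⁵
Ratio (larger/smaller) = 2.78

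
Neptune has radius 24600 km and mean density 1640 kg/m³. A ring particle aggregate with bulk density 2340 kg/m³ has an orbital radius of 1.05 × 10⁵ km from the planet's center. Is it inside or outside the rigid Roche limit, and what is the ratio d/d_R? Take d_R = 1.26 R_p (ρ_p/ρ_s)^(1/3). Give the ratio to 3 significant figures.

outside; d/d_R ≈ 3.81

d_R = 1.26 × (24600 km) × (1640/2340)^(1/3) = 27530 km
d/d_R = (1.05 × 10⁵) / (27530) = 3.81
Since d/d_R > 1, the body is outside the Roche limit.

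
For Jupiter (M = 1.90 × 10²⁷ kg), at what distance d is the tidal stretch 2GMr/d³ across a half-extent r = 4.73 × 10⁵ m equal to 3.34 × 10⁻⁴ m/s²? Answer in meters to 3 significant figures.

7.11 × 10⁸ m

2GMr/d³ = a_tidal  ⇒  d = (2GMr / a_tidal)^(1/3)
d = (2 × 6.674×10⁻¹¹ × (1.90 × 10²⁷) × (4.73 × 10⁵) / (3.34 × 10⁻⁴))^(1/3)
  = 7.11 × 10⁸ m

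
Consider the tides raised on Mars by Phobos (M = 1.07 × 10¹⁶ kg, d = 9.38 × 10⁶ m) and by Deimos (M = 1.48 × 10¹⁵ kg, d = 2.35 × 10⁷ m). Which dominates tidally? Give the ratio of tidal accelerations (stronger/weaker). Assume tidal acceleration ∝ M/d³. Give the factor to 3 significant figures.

Phobos, by a factor of ≈ 114

Compare M/d³ for the two perturbers:
Phobos: (1.07 × 10¹⁶) / (9.38 × 10⁶)³ = 1.297 × 10⁻⁵
Deimos: (1.48 × 10¹⁵) / (2.35 × 10⁷)³ = 1.140 × 10⁻⁷
Ratio (larger/smaller) = 114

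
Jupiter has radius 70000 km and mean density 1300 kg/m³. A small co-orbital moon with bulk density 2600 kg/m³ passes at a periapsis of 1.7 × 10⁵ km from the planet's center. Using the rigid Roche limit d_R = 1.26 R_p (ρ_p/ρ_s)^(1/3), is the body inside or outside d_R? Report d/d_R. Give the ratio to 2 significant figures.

d_R = 1.26 × (70000 km) × (1300/2600)^(1/3) = 70000 km
d/d_R = (1.7 × 10⁵) / (70000) = 2.4
Since d/d_R > 1, the body is outside the Roche limit.

outside; d/d_R ≈ 2.4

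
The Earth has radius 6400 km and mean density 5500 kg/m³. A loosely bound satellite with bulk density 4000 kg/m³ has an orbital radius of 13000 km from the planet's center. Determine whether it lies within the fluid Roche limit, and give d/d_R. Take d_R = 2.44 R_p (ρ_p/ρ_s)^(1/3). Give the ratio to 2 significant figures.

d_R = 2.44 × (6400 km) × (5500/4000)^(1/3) = 17360 km
d/d_R = (13000) / (17360) = 0.75
Since d/d_R < 1, the body is inside the Roche limit.

inside; d/d_R ≈ 0.75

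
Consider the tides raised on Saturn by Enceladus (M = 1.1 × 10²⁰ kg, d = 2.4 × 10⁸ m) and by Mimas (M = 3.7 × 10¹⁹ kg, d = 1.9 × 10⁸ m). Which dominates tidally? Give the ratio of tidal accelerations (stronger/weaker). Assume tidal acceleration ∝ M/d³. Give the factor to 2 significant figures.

Enceladus, by a factor of ≈ 1.5

The tide-raising term goes as M/d³ (the gradient of a 1/d² field).
Enceladus: (1.1 × 10²⁰) / (2.4 × 10⁸)³ = 7.957 × 10⁻⁶
Mimas: (3.7 × 10¹⁹) / (1.9 × 10⁸)³ = 5.394 × 10⁻⁶
Ratio (larger/smaller) = 1.5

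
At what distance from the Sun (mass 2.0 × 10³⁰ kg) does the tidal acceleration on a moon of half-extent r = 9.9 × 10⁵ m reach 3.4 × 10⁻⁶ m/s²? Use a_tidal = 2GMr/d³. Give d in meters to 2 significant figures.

2GMr/d³ = a_tidal  ⇒  d = (2GMr / a_tidal)^(1/3)
d = (2 × 6.674×10⁻¹¹ × (2.0 × 10³⁰) × (9.9 × 10⁵) / (3.4 × 10⁻⁶))^(1/3)
  = 4.3 × 10¹⁰ m

4.3 × 10¹⁰ m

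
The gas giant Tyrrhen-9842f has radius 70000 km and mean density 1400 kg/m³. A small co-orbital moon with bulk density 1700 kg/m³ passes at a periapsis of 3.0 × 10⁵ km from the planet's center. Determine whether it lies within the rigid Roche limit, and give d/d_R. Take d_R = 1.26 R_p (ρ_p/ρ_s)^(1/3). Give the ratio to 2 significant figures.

d_R = 1.26 × (70000 km) × (1400/1700)^(1/3) = 82670 km
d/d_R = (3.0 × 10⁵) / (82670) = 3.6
Since d/d_R > 1, the body is outside the Roche limit.

outside; d/d_R ≈ 3.6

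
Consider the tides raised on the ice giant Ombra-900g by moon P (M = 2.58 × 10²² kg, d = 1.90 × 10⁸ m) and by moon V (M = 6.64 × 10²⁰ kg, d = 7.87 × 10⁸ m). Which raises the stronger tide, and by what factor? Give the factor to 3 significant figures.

The tide-raising term goes as M/d³ (the gradient of a 1/d² field).
Moon P: (2.58 × 10²²) / (1.90 × 10⁸)³ = 3.761 × 10⁻³
Moon V: (6.64 × 10²⁰) / (7.87 × 10⁸)³ = 1.362 × 10⁻⁶
Ratio (larger/smaller) = 2760

Moon P, by a factor of ≈ 2760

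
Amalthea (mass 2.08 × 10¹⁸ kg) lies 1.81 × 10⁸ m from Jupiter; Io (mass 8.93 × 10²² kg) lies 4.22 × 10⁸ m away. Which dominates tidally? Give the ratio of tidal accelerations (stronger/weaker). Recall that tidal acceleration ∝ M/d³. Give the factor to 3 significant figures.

Io, by a factor of ≈ 3390

Tidal acceleration ∝ M/d³, so compare M/d³ for each.
Amalthea: (2.08 × 10¹⁸) / (1.81 × 10⁸)³ = 3.508 × 10⁻⁷
Io: (8.93 × 10²²) / (4.22 × 10⁸)³ = 1.188 × 10⁻³
Ratio (larger/smaller) = 3390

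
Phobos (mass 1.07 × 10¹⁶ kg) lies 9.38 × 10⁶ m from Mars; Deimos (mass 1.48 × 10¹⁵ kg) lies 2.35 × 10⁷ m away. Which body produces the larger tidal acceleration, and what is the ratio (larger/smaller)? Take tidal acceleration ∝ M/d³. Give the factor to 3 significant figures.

The tide-raising term goes as M/d³ (the gradient of a 1/d² field).
Phobos: (1.07 × 10¹⁶) / (9.38 × 10⁶)³ = 1.297 × 10⁻⁵
Deimos: (1.48 × 10¹⁵) / (2.35 × 10⁷)³ = 1.140 × 10⁻⁷
Ratio (larger/smaller) = 114

Phobos, by a factor of ≈ 114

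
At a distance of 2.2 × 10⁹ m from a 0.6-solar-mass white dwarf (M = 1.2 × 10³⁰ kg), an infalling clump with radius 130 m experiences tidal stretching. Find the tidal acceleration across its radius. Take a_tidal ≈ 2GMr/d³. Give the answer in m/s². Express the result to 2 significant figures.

a_tidal = 2GMr/d³
        = 2 × (6.674 × 10⁻¹¹) × (1.2 × 10³⁰) × (130) / (2.2 × 10⁹)³
        = 2.0 × 10⁻⁶ m/s²

2.0 × 10⁻⁶ m/s²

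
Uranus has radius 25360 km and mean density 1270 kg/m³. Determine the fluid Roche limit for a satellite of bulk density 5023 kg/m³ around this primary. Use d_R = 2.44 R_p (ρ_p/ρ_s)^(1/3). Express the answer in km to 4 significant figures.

39130 km

d_R = 2.44 × 25360 km × (1270/5023)^(1/3)
    = 39130 km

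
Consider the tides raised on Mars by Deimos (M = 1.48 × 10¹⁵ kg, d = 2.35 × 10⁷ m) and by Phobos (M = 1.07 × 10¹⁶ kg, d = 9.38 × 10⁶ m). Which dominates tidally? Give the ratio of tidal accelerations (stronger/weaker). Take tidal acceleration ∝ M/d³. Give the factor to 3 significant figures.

Compare M/d³ for the two perturbers:
Deimos: (1.48 × 10¹⁵) / (2.35 × 10⁷)³ = 1.140 × 10⁻⁷
Phobos: (1.07 × 10¹⁶) / (9.38 × 10⁶)³ = 1.297 × 10⁻⁵
Ratio (larger/smaller) = 114

Phobos, by a factor of ≈ 114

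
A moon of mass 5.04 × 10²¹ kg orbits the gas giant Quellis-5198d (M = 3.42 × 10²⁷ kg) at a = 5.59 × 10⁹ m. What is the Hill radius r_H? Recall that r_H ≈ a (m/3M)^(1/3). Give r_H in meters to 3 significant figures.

4.41 × 10⁷ m

r_H ≈ a (m/3M)^(1/3)
    = (5.59 × 10⁹) × (5.04 × 10²¹ / (3 × 3.42 × 10²⁷))^(1/3)
    = 4.41 × 10⁷ m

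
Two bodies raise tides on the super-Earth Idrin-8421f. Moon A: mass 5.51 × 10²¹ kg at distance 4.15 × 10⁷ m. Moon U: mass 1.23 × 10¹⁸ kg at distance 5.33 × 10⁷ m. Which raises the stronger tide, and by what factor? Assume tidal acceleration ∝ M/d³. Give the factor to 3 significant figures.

The tide-raising term goes as M/d³ (the gradient of a 1/d² field).
Moon A: (5.51 × 10²¹) / (4.15 × 10⁷)³ = 7.709 × 10⁻²
Moon U: (1.23 × 10¹⁸) / (5.33 × 10⁷)³ = 8.123 × 10⁻⁶
Ratio (larger/smaller) = 9490

Moon A, by a factor of ≈ 9490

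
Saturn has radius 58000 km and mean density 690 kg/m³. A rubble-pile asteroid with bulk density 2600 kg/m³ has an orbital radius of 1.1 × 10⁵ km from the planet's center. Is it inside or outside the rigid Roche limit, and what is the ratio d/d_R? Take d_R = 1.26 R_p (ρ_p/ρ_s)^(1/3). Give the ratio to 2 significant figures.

outside; d/d_R ≈ 2.3

d_R = 1.26 × (58000 km) × (690/2600)^(1/3) = 46960 km
d/d_R = (1.1 × 10⁵) / (46960) = 2.3
Since d/d_R > 1, the body is outside the Roche limit.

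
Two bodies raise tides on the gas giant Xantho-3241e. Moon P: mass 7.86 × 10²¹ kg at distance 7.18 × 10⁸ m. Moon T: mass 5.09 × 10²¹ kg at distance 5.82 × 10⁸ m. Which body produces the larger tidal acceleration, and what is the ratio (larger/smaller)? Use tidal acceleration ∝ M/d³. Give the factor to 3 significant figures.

Moon T, by a factor of ≈ 1.22

Compare M/d³ for the two perturbers:
Moon P: (7.86 × 10²¹) / (7.18 × 10⁸)³ = 2.123 × 10⁻⁵
Moon T: (5.09 × 10²¹) / (5.82 × 10⁸)³ = 2.582 × 10⁻⁵
Ratio (larger/smaller) = 1.22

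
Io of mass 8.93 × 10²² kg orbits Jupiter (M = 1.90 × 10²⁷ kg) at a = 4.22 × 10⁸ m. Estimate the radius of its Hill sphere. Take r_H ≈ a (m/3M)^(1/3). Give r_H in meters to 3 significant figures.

1.06 × 10⁷ m

r_H ≈ a (m/3M)^(1/3)
    = (4.22 × 10⁸) × (8.93 × 10²² / (3 × 1.90 × 10²⁷))^(1/3)
    = 1.06 × 10⁷ m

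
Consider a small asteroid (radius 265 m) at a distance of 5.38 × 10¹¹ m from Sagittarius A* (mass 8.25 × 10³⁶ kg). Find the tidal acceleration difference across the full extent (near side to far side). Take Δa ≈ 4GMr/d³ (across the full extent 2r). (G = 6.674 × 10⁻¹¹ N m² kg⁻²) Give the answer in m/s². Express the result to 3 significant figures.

Δg = 4GMr/d³
   = 4 × (6.674 × 10⁻¹¹) × (8.25 × 10³⁶) × (265) / (5.38 × 10¹¹)³
   = 3.75 × 10⁻⁶ m/s²

3.75 × 10⁻⁶ m/s²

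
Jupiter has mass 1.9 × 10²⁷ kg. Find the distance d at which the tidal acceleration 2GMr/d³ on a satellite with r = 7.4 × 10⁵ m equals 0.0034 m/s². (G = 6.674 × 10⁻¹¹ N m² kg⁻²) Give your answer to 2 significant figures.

3.8 × 10⁸ m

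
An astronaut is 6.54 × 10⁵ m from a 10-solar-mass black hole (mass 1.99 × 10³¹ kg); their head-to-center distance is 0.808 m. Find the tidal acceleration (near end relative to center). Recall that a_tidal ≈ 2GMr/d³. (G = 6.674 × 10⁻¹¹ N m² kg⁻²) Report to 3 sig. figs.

7.67 × 10³ m/s²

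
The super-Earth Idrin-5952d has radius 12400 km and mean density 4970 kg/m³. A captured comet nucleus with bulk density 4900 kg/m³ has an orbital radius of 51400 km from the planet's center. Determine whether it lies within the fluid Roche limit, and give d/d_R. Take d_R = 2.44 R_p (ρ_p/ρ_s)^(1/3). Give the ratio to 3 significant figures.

outside; d/d_R ≈ 1.69

d_R = 2.44 × (12400 km) × (4970/4900)^(1/3) = 30400 km
d/d_R = (51400) / (30400) = 1.69
Since d/d_R > 1, the body is outside the Roche limit.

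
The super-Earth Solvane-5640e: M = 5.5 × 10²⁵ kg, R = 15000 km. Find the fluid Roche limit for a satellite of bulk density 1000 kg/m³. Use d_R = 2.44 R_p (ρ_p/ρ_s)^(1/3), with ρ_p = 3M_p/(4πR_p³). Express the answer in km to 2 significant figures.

ρ_p = 3M_p/(4πR_p³) = 3 × (5.5 × 10²⁵) / (4π × (1.5 × 10⁷ m)³) = 3900 kg/m³
d_R = 2.44 × 15000 km × (3900/1000)^(1/3)
    = 58000 km

58000 km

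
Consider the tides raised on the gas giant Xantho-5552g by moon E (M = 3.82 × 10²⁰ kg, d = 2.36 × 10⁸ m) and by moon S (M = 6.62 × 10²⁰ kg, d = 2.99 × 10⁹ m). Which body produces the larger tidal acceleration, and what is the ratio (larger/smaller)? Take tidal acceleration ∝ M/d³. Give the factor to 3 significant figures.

The tide-raising term goes as M/d³ (the gradient of a 1/d² field).
Moon E: (3.82 × 10²⁰) / (2.36 × 10⁸)³ = 2.906 × 10⁻⁵
Moon S: (6.62 × 10²⁰) / (2.99 × 10⁹)³ = 2.477 × 10⁻⁸
Ratio (larger/smaller) = 1170

Moon E, by a factor of ≈ 1170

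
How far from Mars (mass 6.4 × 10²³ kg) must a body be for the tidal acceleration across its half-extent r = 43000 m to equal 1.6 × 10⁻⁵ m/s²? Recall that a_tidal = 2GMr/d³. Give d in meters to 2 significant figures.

2GMr/d³ = a_tidal  ⇒  d = (2GMr / a_tidal)^(1/3)
d = (2 × 6.674×10⁻¹¹ × (6.4 × 10²³) × (43000) / (1.6 × 10⁻⁵))^(1/3)
  = 6.1 × 10⁷ m

6.1 × 10⁷ m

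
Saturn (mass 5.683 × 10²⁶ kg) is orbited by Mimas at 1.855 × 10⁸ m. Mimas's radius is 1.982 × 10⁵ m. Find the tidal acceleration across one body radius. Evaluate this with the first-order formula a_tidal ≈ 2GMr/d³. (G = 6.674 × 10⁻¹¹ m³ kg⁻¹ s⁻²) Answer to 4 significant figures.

2.355 × 10⁻³ m/s²

a_tidal = 2GMr/d³
        = 2 × (6.674 × 10⁻¹¹) × (5.683 × 10²⁶) × (1.982 × 10⁵) / (1.855 × 10⁸)³
        = 2.355 × 10⁻³ m/s²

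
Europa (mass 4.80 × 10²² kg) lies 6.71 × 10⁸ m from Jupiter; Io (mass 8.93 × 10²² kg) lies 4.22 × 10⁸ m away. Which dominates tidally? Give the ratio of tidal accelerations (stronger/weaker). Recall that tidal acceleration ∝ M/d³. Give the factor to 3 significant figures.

Io, by a factor of ≈ 7.48

Tidal stretch scales as M/d³; compute that for each body.
Europa: (4.80 × 10²²) / (6.71 × 10⁸)³ = 1.589 × 10⁻⁴
Io: (8.93 × 10²²) / (4.22 × 10⁸)³ = 1.188 × 10⁻³
Ratio (larger/smaller) = 7.48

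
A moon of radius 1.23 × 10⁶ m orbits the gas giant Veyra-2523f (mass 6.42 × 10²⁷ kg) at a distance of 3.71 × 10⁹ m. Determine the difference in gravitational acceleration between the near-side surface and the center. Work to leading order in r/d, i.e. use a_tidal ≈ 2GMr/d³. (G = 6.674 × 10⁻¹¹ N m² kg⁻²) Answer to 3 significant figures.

2.06 × 10⁻⁵ m/s²

Δg = 2GMr/d³
   = 2 × (6.674 × 10⁻¹¹) × (6.42 × 10²⁷) × (1.23 × 10⁶) / (3.71 × 10⁹)³
   = 2.06 × 10⁻⁵ m/s²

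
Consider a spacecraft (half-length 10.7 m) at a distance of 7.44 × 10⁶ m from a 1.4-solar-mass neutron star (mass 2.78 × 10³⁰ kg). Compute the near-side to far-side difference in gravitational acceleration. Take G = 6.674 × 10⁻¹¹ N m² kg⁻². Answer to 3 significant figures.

1.93 × 10¹ m/s²

Δa = 4GMr/d³
   = 4 × (6.674 × 10⁻¹¹) × (2.78 × 10³⁰) × (10.7) / (7.44 × 10⁶)³
   = 1.93 × 10¹ m/s²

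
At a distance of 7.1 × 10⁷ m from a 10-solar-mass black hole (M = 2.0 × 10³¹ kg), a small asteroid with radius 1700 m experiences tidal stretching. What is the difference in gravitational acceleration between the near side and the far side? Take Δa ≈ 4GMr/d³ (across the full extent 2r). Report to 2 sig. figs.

2.5 × 10¹ m/s²

Δg = 4GMr/d³
   = 4 × (6.674 × 10⁻¹¹) × (2.0 × 10³¹) × (1700) / (7.1 × 10⁷)³
   = 2.5 × 10¹ m/s²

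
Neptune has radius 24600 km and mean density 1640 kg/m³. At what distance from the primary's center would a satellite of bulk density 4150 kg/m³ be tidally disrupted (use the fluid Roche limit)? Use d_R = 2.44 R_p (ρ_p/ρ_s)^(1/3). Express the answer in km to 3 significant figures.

d_R = 2.44 × 24600 km × (1640/4150)^(1/3)
    = 44000 km

44000 km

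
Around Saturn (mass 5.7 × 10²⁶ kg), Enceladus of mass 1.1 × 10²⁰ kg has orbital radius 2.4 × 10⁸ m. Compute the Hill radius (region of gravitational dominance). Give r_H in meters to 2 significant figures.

r_H ≈ a (m/3M)^(1/3)
    = (2.4 × 10⁸) × (1.1 × 10²⁰ / (3 × 5.7 × 10²⁶))^(1/3)
    = 9.6 × 10⁵ m

9.6 × 10⁵ m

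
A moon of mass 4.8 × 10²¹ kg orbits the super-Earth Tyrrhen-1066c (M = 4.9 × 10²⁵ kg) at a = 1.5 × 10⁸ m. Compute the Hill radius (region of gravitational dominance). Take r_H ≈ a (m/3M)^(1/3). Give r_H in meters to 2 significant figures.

r_H ≈ a (m/3M)^(1/3)
    = (1.5 × 10⁸) × (4.8 × 10²¹ / (3 × 4.9 × 10²⁵))^(1/3)
    = 4.8 × 10⁶ m

4.8 × 10⁶ m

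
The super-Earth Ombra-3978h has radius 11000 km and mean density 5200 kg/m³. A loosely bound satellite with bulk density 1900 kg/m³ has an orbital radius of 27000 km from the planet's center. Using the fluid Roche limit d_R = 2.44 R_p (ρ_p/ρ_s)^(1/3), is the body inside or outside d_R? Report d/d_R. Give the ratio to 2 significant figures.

inside; d/d_R ≈ 0.72

d_R = 2.44 × (11000 km) × (5200/1900)^(1/3) = 37540 km
d/d_R = (27000) / (37540) = 0.72
Since d/d_R < 1, the body is inside the Roche limit.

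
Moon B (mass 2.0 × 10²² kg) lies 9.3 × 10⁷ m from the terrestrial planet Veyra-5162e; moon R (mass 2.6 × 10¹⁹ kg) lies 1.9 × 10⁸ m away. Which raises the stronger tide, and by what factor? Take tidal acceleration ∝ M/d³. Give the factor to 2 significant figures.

Compare M/d³ for the two perturbers:
Moon B: (2.0 × 10²²) / (9.3 × 10⁷)³ = 2.486 × 10⁻²
Moon R: (2.6 × 10¹⁹) / (1.9 × 10⁸)³ = 3.791 × 10⁻⁶
Ratio (larger/smaller) = 6600

Moon B, by a factor of ≈ 6600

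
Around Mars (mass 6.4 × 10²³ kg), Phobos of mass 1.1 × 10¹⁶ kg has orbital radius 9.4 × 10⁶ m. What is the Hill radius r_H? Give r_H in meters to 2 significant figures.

r_H ≈ a (m/3M)^(1/3)
    = (9.4 × 10⁶) × (1.1 × 10¹⁶ / (3 × 6.4 × 10²³))^(1/3)
    = 1.7 × 10⁴ m

1.7 × 10⁴ m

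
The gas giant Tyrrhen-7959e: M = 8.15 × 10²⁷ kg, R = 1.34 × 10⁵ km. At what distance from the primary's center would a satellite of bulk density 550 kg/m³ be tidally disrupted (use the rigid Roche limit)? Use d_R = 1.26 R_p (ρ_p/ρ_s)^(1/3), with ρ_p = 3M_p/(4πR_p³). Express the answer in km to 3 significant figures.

1.92 × 10⁵ km

ρ_p = 3M_p/(4πR_p³) = 3 × (8.15 × 10²⁷) / (4π × (1.34 × 10⁸ m)³) = 809 kg/m³
d_R = 1.26 × 1.34 × 10⁵ km × (809/550)^(1/3)
    = 1.92 × 10⁵ km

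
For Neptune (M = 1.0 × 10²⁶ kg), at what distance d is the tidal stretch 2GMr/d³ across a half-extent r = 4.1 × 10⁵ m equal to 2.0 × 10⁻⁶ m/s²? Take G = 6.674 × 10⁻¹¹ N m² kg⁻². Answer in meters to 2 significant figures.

1.4 × 10⁹ m

2GMr/d³ = a_tidal  ⇒  d = (2GMr / a_tidal)^(1/3)
d = (2 × 6.674×10⁻¹¹ × (1.0 × 10²⁶) × (4.1 × 10⁵) / (2.0 × 10⁻⁶))^(1/3)
  = 1.4 × 10⁹ m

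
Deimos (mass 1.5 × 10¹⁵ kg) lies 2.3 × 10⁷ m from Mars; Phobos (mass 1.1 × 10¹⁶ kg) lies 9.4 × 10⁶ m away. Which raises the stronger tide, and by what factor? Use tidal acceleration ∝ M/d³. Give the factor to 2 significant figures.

Phobos, by a factor of ≈ 110

Tidal stretch scales as M/d³; compute that for each body.
Deimos: (1.5 × 10¹⁵) / (2.3 × 10⁷)³ = 1.233 × 10⁻⁷
Phobos: (1.1 × 10¹⁶) / (9.4 × 10⁶)³ = 1.324 × 10⁻⁵
Ratio (larger/smaller) = 110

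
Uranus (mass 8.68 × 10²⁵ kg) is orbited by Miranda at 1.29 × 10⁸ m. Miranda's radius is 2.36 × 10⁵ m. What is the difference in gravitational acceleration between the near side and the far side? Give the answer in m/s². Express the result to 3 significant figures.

2.55 × 10⁻³ m/s²

Differencing GM/(d−r)² and GM/(d+r)² to first order in r/d gives 4GMr/d³.
Δg = 4GMr/d³
   = 4 × (6.674 × 10⁻¹¹) × (8.68 × 10²⁵) × (2.36 × 10⁵) / (1.29 × 10⁸)³
   = 2.55 × 10⁻³ m/s²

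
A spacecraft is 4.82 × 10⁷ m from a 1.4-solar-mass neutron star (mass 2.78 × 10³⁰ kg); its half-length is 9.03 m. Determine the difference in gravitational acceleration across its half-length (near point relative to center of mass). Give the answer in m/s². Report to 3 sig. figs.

2.99 × 10⁻² m/s²

Since r ≪ d, expand the inverse-square field across one radius to get the leading 2GMr/d³ term.
Δa = 2GMr/d³
   = 2 × (6.674 × 10⁻¹¹) × (2.78 × 10³⁰) × (9.03) / (4.82 × 10⁷)³
   = 2.99 × 10⁻² m/s²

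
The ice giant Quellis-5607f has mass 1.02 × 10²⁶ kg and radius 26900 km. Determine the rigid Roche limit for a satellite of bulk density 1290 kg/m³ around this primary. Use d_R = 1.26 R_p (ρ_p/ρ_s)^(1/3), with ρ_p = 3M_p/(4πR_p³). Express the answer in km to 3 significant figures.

33500 km

ρ_p = 3M_p/(4πR_p³) = 3 × (1.02 × 10²⁶) / (4π × (2.69 × 10⁷ m)³) = 1250 kg/m³
d_R = 1.26 × 26900 km × (1250/1290)^(1/3)
    = 33500 km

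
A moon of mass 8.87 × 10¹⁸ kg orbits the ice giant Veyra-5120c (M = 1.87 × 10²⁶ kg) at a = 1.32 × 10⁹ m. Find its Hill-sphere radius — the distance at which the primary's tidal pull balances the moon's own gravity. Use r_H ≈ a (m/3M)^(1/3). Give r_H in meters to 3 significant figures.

r_H ≈ a (m/3M)^(1/3)
    = (1.32 × 10⁹) × (8.87 × 10¹⁸ / (3 × 1.87 × 10²⁶))^(1/3)
    = 3.31 × 10⁶ m

3.31 × 10⁶ m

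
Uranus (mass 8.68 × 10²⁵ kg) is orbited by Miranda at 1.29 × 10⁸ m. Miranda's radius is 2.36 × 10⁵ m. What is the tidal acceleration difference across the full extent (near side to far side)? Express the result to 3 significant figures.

Δa = 4GMr/d³
   = 4 × (6.674 × 10⁻¹¹) × (8.68 × 10²⁵) × (2.36 × 10⁵) / (1.29 × 10⁸)³
   = 2.55 × 10⁻³ m/s²

2.55 × 10⁻³ m/s²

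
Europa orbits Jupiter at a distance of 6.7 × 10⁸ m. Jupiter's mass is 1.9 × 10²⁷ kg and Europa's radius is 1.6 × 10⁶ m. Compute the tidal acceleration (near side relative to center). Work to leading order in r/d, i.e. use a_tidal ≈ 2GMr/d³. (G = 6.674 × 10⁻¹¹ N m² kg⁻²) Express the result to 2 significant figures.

Δg = 2GMr/d³
   = 2 × (6.674 × 10⁻¹¹) × (1.9 × 10²⁷) × (1.6 × 10⁶) / (6.7 × 10⁸)³
   = 1.3 × 10⁻³ m/s²

1.3 × 10⁻³ m/s²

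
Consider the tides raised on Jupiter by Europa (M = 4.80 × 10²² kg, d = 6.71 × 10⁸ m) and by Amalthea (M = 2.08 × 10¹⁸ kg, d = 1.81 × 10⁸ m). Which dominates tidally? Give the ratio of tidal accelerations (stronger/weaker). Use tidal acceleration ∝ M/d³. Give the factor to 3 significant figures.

Europa, by a factor of ≈ 453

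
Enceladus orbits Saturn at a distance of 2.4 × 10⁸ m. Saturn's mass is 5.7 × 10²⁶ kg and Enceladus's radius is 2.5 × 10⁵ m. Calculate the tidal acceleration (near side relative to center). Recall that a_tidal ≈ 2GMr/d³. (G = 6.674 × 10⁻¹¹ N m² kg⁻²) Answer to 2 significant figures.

The tidal stretch is the gradient of GM/d² times the body's extent r, hence the 1/d³ dependence.
a_tidal = 2GMr/d³
        = 2 × (6.674 × 10⁻¹¹) × (5.7 × 10²⁶) × (2.5 × 10⁵) / (2.4 × 10⁸)³
        = 1.4 × 10⁻³ m/s²

1.4 × 10⁻³ m/s²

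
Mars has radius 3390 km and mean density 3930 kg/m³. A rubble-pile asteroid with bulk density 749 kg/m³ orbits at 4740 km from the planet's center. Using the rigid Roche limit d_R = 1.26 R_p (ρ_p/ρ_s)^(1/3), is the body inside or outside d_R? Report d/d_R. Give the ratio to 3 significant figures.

inside; d/d_R ≈ 0.639

d_R = 1.26 × (3390 km) × (3930/749)^(1/3) = 7422 km
d/d_R = (4740) / (7422) = 0.639
Since d/d_R < 1, the body is inside the Roche limit.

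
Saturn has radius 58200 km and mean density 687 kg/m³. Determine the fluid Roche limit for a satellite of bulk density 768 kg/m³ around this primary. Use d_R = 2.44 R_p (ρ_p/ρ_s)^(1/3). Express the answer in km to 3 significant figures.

1.37 × 10⁵ km

d_R = 2.44 × 58200 km × (687/768)^(1/3)
    = 1.37 × 10⁵ km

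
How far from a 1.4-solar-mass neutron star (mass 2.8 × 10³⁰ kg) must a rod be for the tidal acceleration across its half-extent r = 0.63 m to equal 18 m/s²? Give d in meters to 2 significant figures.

2.4 × 10⁶ m

2GMr/d³ = a_tidal  ⇒  d = (2GMr / a_tidal)^(1/3)
d = (2 × 6.674×10⁻¹¹ × (2.8 × 10³⁰) × (0.63) / (18))^(1/3)
  = 2.4 × 10⁶ m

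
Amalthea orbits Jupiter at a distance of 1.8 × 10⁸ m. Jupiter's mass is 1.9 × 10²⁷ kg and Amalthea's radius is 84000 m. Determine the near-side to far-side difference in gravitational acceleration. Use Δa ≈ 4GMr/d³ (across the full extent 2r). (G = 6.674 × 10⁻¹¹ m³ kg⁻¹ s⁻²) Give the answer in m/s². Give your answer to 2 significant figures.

7.3 × 10⁻³ m/s²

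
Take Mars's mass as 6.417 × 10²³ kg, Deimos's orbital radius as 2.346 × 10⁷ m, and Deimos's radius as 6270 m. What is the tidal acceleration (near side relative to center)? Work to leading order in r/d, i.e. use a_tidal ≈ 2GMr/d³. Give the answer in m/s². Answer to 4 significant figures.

Δg = 2GMr/d³
   = 2 × (6.674 × 10⁻¹¹) × (6.417 × 10²³) × (6270) / (2.346 × 10⁷)³
   = 4.159 × 10⁻⁵ m/s²

4.159 × 10⁻⁵ m/s²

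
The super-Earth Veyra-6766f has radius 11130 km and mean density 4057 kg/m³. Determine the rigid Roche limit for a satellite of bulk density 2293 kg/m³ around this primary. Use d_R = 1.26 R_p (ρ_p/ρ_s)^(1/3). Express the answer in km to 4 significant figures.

d_R = 1.26 × 11130 km × (4057/2293)^(1/3)
    = 16960 km

16960 km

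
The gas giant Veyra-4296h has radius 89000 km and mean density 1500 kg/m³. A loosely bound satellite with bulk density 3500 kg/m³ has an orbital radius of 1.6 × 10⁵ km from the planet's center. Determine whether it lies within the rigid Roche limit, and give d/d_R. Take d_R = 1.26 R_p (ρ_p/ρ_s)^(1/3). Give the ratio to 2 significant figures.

d_R = 1.26 × (89000 km) × (1500/3500)^(1/3) = 84550 km
d/d_R = (1.6 × 10⁵) / (84550) = 1.9
Since d/d_R > 1, the body is outside the Roche limit.

outside; d/d_R ≈ 1.9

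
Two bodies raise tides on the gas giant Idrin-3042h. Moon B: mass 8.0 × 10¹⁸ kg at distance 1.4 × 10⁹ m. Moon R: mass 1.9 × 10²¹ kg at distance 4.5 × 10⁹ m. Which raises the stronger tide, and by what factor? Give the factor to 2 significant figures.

Moon R, by a factor of ≈ 7.2

Tidal stretch scales as M/d³; compute that for each body.
Moon B: (8.0 × 10¹⁸) / (1.4 × 10⁹)³ = 2.915 × 10⁻⁹
Moon R: (1.9 × 10²¹) / (4.5 × 10⁹)³ = 2.085 × 10⁻⁸
Ratio (larger/smaller) = 7.2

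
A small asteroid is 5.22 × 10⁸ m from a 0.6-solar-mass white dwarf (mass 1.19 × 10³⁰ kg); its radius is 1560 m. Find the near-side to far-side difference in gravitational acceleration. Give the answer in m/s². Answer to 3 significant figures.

3.48 × 10⁻³ m/s²

The field gradient is 2GM/d³; across the full diameter 2r the difference is 4GMr/d³.
a_tidal = 4GMr/d³
        = 4 × (6.674 × 10⁻¹¹) × (1.19 × 10³⁰) × (1560) / (5.22 × 10⁸)³
        = 3.48 × 10⁻³ m/s²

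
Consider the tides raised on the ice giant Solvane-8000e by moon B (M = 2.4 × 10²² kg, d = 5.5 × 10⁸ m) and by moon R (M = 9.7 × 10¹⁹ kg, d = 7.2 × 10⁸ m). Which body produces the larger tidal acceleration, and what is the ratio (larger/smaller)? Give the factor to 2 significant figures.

Moon B, by a factor of ≈ 560

Tidal acceleration ∝ M/d³, so compare M/d³ for each.
Moon B: (2.4 × 10²²) / (5.5 × 10⁸)³ = 1.443 × 10⁻⁴
Moon R: (9.7 × 10¹⁹) / (7.2 × 10⁸)³ = 2.599 × 10⁻⁷
Ratio (larger/smaller) = 560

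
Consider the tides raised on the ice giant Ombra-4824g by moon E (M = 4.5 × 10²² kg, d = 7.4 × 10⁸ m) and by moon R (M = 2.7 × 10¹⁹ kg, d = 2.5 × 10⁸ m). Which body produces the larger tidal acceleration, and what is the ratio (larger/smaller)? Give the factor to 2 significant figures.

Moon E, by a factor of ≈ 64

Tidal acceleration ∝ M/d³, so compare M/d³ for each.
Moon E: (4.5 × 10²²) / (7.4 × 10⁸)³ = 1.110 × 10⁻⁴
Moon R: (2.7 × 10¹⁹) / (2.5 × 10⁸)³ = 1.728 × 10⁻⁶
Ratio (larger/smaller) = 64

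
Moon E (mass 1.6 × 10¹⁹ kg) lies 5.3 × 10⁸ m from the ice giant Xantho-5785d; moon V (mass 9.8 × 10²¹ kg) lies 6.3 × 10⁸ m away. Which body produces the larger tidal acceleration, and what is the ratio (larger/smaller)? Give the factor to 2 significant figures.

Tidal acceleration ∝ M/d³, so compare M/d³ for each.
Moon E: (1.6 × 10¹⁹) / (5.3 × 10⁸)³ = 1.075 × 10⁻⁷
Moon V: (9.8 × 10²¹) / (6.3 × 10⁸)³ = 3.919 × 10⁻⁵
Ratio (larger/smaller) = 360

Moon V, by a factor of ≈ 360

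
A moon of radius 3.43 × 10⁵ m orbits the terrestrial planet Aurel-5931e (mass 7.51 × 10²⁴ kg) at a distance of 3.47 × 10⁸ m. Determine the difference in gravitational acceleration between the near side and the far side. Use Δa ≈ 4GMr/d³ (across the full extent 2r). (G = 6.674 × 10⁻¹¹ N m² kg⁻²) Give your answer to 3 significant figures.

1.65 × 10⁻⁵ m/s²

a_tidal = 4GMr/d³
        = 4 × (6.674 × 10⁻¹¹) × (7.51 × 10²⁴) × (3.43 × 10⁵) / (3.47 × 10⁸)³
        = 1.65 × 10⁻⁵ m/s²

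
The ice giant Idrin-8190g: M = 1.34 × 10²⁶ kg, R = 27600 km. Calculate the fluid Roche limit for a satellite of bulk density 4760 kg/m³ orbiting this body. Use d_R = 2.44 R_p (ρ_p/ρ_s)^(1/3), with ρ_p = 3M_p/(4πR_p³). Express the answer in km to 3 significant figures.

46000 km

ρ_p = 3M_p/(4πR_p³) = 3 × (1.34 × 10²⁶) / (4π × (2.76 × 10⁷ m)³) = 1520 kg/m³
d_R = 2.44 × 27600 km × (1520/4760)^(1/3)
    = 46000 km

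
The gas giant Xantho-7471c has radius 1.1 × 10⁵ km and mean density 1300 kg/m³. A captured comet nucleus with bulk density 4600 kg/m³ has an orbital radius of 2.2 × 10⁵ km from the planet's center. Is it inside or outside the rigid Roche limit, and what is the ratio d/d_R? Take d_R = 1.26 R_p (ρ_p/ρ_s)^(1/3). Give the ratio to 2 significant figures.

outside; d/d_R ≈ 2.4

d_R = 1.26 × (1.1 × 10⁵ km) × (1300/4600)^(1/3) = 90950 km
d/d_R = (2.2 × 10⁵) / (90950) = 2.4
Since d/d_R > 1, the body is outside the Roche limit.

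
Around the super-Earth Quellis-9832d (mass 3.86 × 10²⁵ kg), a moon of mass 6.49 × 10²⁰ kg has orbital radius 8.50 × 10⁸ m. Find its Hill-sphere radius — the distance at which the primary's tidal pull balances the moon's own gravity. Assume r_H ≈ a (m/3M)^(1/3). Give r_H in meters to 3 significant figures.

r_H ≈ a (m/3M)^(1/3)
    = (8.50 × 10⁸) × (6.49 × 10²⁰ / (3 × 3.86 × 10²⁵))^(1/3)
    = 1.51 × 10⁷ m

1.51 × 10⁷ m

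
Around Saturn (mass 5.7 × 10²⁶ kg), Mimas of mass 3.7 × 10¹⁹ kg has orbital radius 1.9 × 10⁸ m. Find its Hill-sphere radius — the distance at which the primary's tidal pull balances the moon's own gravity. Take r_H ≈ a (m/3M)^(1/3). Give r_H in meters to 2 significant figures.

5.3 × 10⁵ m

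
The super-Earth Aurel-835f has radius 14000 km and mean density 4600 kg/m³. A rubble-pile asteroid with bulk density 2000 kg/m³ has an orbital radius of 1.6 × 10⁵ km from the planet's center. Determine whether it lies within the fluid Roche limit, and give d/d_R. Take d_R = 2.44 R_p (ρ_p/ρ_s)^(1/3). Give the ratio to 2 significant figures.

d_R = 2.44 × (14000 km) × (4600/2000)^(1/3) = 45090 km
d/d_R = (1.6 × 10⁵) / (45090) = 3.5
Since d/d_R > 1, the body is outside the Roche limit.

outside; d/d_R ≈ 3.5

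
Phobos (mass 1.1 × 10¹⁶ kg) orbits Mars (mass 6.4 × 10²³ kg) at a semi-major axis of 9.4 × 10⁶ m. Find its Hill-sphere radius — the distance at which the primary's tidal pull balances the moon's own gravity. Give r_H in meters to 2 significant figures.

r_H ≈ a (m/3M)^(1/3)
    = (9.4 × 10⁶) × (1.1 × 10¹⁶ / (3 × 6.4 × 10²³))^(1/3)
    = 1.7 × 10⁴ m

1.7 × 10⁴ m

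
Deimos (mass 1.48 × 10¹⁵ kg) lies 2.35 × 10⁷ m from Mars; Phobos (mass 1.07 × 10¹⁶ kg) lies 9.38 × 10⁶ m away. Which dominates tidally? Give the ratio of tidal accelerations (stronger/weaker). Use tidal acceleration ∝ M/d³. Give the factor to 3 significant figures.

Phobos, by a factor of ≈ 114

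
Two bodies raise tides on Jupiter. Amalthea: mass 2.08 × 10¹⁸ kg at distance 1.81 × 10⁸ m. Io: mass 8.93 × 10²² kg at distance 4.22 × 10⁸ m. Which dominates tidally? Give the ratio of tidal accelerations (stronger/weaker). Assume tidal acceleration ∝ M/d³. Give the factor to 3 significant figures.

Tidal acceleration ∝ M/d³, so compare M/d³ for each.
Amalthea: (2.08 × 10¹⁸) / (1.81 × 10⁸)³ = 3.508 × 10⁻⁷
Io: (8.93 × 10²²) / (4.22 × 10⁸)³ = 1.188 × 10⁻³
Ratio (larger/smaller) = 3390

Io, by a factor of ≈ 3390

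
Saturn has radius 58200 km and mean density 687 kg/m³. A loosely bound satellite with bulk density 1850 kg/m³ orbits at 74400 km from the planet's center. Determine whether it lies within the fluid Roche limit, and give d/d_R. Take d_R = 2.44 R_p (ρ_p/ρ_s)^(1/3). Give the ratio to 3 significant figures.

d_R = 2.44 × (58200 km) × (687/1850)^(1/3) = 1.021 × 10⁵ km
d/d_R = (74400) / (1.021 × 10⁵) = 0.729
Since d/d_R < 1, the body is inside the Roche limit.

inside; d/d_R ≈ 0.729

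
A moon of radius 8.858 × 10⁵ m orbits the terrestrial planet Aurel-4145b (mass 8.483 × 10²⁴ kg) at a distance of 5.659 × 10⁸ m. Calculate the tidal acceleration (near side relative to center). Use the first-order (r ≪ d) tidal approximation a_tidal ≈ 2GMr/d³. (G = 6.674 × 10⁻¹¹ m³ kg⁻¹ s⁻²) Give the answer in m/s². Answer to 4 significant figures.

Δa = 2GMr/d³
   = 2 × (6.674 × 10⁻¹¹) × (8.483 × 10²⁴) × (8.858 × 10⁵) / (5.659 × 10⁸)³
   = 5.535 × 10⁻⁶ m/s²

5.535 × 10⁻⁶ m/s²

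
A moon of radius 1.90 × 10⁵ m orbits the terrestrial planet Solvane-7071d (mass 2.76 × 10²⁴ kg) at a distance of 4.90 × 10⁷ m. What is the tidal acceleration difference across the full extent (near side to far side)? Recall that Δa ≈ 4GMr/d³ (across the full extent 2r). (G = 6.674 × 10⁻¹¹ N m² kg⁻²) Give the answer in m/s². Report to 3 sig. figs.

a_tidal = 4GMr/d³
        = 4 × (6.674 × 10⁻¹¹) × (2.76 × 10²⁴) × (1.90 × 10⁵) / (4.90 × 10⁷)³
        = 1.19 × 10⁻³ m/s²

1.19 × 10⁻³ m/s²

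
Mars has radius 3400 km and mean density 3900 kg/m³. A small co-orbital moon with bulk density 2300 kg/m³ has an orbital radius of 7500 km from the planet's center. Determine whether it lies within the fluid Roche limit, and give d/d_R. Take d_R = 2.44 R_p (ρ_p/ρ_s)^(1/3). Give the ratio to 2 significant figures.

inside; d/d_R ≈ 0.76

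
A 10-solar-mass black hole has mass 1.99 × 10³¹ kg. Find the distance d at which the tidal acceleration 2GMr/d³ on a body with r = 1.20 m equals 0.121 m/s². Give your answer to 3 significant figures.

2GMr/d³ = a_tidal  ⇒  d = (2GMr / a_tidal)^(1/3)
d = (2 × 6.674×10⁻¹¹ × (1.99 × 10³¹) × (1.20) / (0.121))^(1/3)
  = 2.98 × 10⁷ m

2.98 × 10⁷ m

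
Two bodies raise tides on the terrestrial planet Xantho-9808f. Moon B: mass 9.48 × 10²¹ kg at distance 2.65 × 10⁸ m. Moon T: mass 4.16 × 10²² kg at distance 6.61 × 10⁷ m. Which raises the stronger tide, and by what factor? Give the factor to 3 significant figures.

Moon T, by a factor of ≈ 283

Tidal acceleration ∝ M/d³, so compare M/d³ for each.
Moon B: (9.48 × 10²¹) / (2.65 × 10⁸)³ = 5.094 × 10⁻⁴
Moon T: (4.16 × 10²²) / (6.61 × 10⁷)³ = 1.440 × 10⁻¹
Ratio (larger/smaller) = 283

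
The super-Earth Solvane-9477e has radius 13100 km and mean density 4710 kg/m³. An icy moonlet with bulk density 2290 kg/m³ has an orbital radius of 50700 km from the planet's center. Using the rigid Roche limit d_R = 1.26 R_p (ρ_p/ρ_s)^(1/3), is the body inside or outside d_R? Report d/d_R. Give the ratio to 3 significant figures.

outside; d/d_R ≈ 2.42

d_R = 1.26 × (13100 km) × (4710/2290)^(1/3) = 20990 km
d/d_R = (50700) / (20990) = 2.42
Since d/d_R > 1, the body is outside the Roche limit.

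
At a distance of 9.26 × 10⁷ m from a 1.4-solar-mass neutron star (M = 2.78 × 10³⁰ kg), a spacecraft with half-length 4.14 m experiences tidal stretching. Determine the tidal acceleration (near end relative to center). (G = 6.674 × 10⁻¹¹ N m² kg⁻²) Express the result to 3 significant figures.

Differencing GM/(d−r)² and GM/d² to first order in r/d gives 2GMr/d³.
a_tidal = 2GMr/d³
        = 2 × (6.674 × 10⁻¹¹) × (2.78 × 10³⁰) × (4.14) / (9.26 × 10⁷)³
        = 1.93 × 10⁻³ m/s²

1.93 × 10⁻³ m/s²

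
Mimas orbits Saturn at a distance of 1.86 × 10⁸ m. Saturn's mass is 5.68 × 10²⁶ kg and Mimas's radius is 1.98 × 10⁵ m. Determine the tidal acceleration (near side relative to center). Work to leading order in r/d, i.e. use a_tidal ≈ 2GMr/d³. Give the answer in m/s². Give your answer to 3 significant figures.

Δa = 2GMr/d³
   = 2 × (6.674 × 10⁻¹¹) × (5.68 × 10²⁶) × (1.98 × 10⁵) / (1.86 × 10⁸)³
   = 2.33 × 10⁻³ m/s²

2.33 × 10⁻³ m/s²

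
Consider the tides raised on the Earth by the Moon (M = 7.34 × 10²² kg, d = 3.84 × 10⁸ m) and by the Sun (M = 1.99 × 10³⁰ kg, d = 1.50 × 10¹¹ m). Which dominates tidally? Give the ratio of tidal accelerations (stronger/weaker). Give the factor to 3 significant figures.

Tidal stretch scales as M/d³; compute that for each body.
The Moon: (7.34 × 10²²) / (3.84 × 10⁸)³ = 1.296 × 10⁻³
The Sun: (1.99 × 10³⁰) / (1.50 × 10¹¹)³ = 5.896 × 10⁻⁴
Ratio (larger/smaller) = 2.20

The Moon, by a factor of ≈ 2.20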